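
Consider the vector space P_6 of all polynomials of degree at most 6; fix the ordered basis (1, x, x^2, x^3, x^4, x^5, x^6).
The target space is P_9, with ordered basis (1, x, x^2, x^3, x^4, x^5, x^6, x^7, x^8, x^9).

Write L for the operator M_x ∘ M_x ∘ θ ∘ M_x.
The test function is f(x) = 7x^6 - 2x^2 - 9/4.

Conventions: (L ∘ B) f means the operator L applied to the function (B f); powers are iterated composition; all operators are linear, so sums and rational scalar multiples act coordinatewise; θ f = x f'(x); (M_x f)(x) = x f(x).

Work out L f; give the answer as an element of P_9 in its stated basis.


M_x f = 7x^7 - 2x^3 - (9/4)x
θ M_x f = 49x^7 - 6x^3 - (9/4)x
M_x (θ ∘ M_x) f = 49x^8 - 6x^4 - (9/4)x^2
M_x M_x (θ ∘ M_x) f = 49x^9 - 6x^5 - (9/4)x^3

the result is g(x) = 49x^9 - 6x^5 - (9/4)x^3


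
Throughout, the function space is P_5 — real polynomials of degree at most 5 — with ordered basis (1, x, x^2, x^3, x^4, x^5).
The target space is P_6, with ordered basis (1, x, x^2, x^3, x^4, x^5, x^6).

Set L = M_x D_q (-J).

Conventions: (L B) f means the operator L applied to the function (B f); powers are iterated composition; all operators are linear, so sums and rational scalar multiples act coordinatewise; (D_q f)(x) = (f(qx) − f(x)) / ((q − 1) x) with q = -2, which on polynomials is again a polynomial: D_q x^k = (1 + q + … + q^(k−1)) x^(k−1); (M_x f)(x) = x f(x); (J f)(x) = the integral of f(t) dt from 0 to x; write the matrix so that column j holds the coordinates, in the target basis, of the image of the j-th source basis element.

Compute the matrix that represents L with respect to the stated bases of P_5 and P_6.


the matrix is [[0, 0, 0, 0, 0, 0]; [-1, 0, 0, 0, 0, 0]; [0, 1/2, 0, 0, 0, 0]; [0, 0, -1, 0, 0, 0]; [0, 0, 0, 5/4, 0, 0]; [0, 0, 0, 0, -11/5, 0]; [0, 0, 0, 0, 0, 7/2]] (rows listed top to bottom)

image of 1: -x
image of x: (1/2)x^2
image of x^2: -x^3
image of x^3: (5/4)x^4
image of x^4: -(11/5)x^5
image of x^5: (7/2)x^6
each image's coordinates form column j of the matrix


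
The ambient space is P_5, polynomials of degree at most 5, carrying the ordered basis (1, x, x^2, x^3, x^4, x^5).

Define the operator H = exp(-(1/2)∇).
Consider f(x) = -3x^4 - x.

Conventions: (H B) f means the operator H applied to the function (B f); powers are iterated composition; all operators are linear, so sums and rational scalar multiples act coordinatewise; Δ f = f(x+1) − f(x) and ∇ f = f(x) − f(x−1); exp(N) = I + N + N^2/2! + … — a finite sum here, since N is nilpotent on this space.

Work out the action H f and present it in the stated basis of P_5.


the result is g(x) = -3x^4 + 6x^3 - (27/2)x^2 + (31/2)x - 139/16

order-1 term: 6x^3 - 9x^2 + 6x - 1
order-2 term: -(9/2)x^2 + 9x - 21/4
order-3 term: (3/2)x - 9/4
order-4 term: -3/16
the series for exp(-(1/2)∇) f terminates at order 4
exp(-(1/2)∇) f = -3x^4 + 6x^3 - (27/2)x^2 + (31/2)x - 139/16


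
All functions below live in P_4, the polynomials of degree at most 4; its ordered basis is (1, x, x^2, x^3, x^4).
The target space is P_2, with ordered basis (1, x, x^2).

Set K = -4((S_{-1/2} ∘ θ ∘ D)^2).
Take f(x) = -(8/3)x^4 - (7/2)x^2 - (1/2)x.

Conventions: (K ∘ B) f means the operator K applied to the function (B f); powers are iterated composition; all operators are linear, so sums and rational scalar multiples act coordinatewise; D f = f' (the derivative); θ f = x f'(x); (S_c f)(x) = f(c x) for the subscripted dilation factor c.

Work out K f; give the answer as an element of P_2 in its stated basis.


D f = -(32/3)x^3 - 7x - 1/2
θ D f = -32x^3 - 7x
S_{-1/2} θ D f = 4x^3 + (7/2)x
D (S_{-1/2} ∘ θ ∘ D) f = 12x^2 + 7/2
θ D (S_{-1/2} ∘ θ ∘ D) f = 24x^2
S_{-1/2} θ D (S_{-1/2} ∘ θ ∘ D) f = 6x^2
(-4((S_{-1/2} ∘ θ ∘ D)^2)) f = -24x^2

the result is g(x) = -24x^2


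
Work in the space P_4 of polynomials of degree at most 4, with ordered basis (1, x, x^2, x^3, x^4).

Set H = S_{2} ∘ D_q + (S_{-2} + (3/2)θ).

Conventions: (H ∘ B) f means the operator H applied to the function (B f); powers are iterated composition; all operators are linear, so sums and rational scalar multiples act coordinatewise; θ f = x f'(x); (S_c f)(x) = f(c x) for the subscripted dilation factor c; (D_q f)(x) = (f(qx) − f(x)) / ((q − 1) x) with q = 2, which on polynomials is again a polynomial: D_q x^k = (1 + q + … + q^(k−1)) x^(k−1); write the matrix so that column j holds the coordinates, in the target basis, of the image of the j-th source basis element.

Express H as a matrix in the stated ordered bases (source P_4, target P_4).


the matrix is [[1, 1, 0, 0, 0]; [0, -1/2, 6, 0, 0]; [0, 0, 7, 28, 0]; [0, 0, 0, -7/2, 120]; [0, 0, 0, 0, 22]] (rows listed top to bottom)

image of 1: 1
image of x: -(1/2)x + 1
image of x^2: 7x^2 + 6x
image of x^3: -(7/2)x^3 + 28x^2
image of x^4: 22x^4 + 120x^3
each image's coordinates form column j of the matrix


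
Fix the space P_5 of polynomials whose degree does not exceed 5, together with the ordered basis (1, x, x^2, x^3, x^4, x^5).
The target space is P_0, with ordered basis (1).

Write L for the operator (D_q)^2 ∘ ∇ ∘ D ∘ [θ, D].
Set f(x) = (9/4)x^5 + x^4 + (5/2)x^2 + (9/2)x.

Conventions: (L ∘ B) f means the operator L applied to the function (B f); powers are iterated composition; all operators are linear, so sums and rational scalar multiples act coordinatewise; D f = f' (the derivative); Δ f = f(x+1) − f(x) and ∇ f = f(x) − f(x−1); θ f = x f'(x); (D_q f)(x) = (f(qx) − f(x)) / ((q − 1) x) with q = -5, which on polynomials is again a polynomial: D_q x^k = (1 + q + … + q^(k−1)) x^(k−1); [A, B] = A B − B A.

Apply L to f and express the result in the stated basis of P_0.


D f = (45/4)x^4 + 4x^3 + 5x + 9/2
θ D f = 45x^4 + 12x^3 + 5x
θ f = (45/4)x^5 + 4x^4 + 5x^2 + (9/2)x
D θ f = (225/4)x^4 + 16x^3 + 10x + 9/2
[θ, D] f = -(45/4)x^4 - 4x^3 - 5x - 9/2
D [θ, D] f = -45x^3 - 12x^2 - 5
∇ D [θ, D] f = -135x^2 + 111x - 33
D_q (∇ ∘ D) [θ, D] f = 540x + 111
D_q D_q (∇ ∘ D) [θ, D] f = 540

the result is g(x) = 540


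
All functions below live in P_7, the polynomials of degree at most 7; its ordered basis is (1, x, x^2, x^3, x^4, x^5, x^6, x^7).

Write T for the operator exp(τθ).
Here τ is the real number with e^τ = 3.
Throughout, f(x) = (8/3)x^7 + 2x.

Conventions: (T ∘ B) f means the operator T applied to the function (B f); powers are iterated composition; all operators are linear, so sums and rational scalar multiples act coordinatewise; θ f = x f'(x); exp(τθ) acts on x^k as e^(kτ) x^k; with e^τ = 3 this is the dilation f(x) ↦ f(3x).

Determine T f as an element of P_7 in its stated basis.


exp(τθ) x^k = e^(kτ) x^k; with e^τ = 3 this sends x^k to 3^k x^k
x ↦ 3 x
x^7 ↦ 2187 x^7
applying this coordinatewise to f: exp(τθ) f = 5832x^7 + 6x

the image equals g(x) = 5832x^7 + 6x


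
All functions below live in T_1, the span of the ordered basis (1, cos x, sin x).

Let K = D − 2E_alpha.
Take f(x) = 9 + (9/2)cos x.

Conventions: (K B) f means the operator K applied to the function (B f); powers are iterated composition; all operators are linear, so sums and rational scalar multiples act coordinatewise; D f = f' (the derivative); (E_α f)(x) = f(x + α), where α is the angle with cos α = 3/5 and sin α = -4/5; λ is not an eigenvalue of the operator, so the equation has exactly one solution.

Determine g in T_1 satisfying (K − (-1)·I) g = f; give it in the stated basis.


write g with unknown coordinates in the stated basis and equate coefficients in (K − (-1)·I) g = f
solving from the highest basis element down gives g = -9 - (9/68)cos x + (117/68)sin x
check: K g = 18 + (315/68)cos x - (117/68)sin x
so K g − (-1)·g = 9 + (9/2)cos x = f ✓

the result is g(x) = -9 - (9/68)cos x + (117/68)sin x


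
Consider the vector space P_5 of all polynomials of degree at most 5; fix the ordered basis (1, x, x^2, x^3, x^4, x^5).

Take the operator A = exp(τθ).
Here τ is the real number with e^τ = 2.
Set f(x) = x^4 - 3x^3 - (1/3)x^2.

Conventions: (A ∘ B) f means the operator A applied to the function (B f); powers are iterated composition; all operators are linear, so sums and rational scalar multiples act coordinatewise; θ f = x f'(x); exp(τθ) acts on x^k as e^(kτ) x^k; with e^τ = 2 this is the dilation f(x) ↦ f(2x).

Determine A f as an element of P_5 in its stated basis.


exp(τθ) x^k = e^(kτ) x^k; with e^τ = 2 this sends x^k to 2^k x^k
x^2 ↦ 4 x^2
x^3 ↦ 8 x^3
x^4 ↦ 16 x^4
applying this coordinatewise to f: exp(τθ) f = 16x^4 - 24x^3 - (4/3)x^2

g(x) = 16x^4 - 24x^3 - (4/3)x^2


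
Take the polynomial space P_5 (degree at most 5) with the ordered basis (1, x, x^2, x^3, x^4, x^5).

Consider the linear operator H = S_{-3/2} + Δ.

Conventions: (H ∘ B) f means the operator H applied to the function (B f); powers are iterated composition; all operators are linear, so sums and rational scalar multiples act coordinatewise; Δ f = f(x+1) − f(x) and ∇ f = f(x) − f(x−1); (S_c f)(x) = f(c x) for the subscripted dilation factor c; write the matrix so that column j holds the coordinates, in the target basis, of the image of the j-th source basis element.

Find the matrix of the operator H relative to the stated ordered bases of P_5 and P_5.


the matrix is [[1, 1, 1, 1, 1, 1]; [0, -3/2, 2, 3, 4, 5]; [0, 0, 9/4, 3, 6, 10]; [0, 0, 0, -27/8, 4, 10]; [0, 0, 0, 0, 81/16, 5]; [0, 0, 0, 0, 0, -243/32]] (rows listed top to bottom)

image of 1: 1
image of x: -(3/2)x + 1
image of x^2: (9/4)x^2 + 2x + 1
image of x^3: -(27/8)x^3 + 3x^2 + 3x + 1
image of x^4: (81/16)x^4 + 4x^3 + 6x^2 + 4x + 1
image of x^5: -(243/32)x^5 + 5x^4 + 10x^3 + 10x^2 + 5x + 1
each image's coordinates form column j of the matrix


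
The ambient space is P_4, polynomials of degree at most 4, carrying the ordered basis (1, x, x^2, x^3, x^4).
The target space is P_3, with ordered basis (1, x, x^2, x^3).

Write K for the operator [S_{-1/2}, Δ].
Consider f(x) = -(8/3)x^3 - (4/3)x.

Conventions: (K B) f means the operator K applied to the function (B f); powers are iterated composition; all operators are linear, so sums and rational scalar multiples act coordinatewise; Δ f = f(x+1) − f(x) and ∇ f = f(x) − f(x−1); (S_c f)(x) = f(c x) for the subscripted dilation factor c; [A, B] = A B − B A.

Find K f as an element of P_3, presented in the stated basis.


g(x) = -3x^2 + 3x - 5

Δ f = -8x^2 - 8x - 4
S_{-1/2} Δ f = -2x^2 + 4x - 4
S_{-1/2} f = (1/3)x^3 + (2/3)x
Δ S_{-1/2} f = x^2 + x + 1
[S_{-1/2}, Δ] f = -3x^2 + 3x - 5


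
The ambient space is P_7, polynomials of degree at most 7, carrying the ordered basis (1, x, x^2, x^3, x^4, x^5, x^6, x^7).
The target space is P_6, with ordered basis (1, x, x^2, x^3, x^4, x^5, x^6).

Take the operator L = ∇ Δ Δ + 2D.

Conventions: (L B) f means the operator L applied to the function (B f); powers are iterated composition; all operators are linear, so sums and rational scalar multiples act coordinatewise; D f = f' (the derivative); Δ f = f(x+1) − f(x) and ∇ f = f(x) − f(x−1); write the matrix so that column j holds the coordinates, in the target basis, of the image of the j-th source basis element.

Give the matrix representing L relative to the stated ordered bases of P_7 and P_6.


the matrix is [[0, 2, 0, 6, 12, 30, 60, 126]; [0, 0, 4, 0, 24, 60, 180, 420]; [0, 0, 0, 6, 0, 60, 180, 630]; [0, 0, 0, 0, 8, 0, 120, 420]; [0, 0, 0, 0, 0, 10, 0, 210]; [0, 0, 0, 0, 0, 0, 12, 0]; [0, 0, 0, 0, 0, 0, 0, 14]] (rows listed top to bottom)

image of 1: 0
image of x: 2
image of x^2: 4x
image of x^3: 6x^2 + 6
image of x^4: 8x^3 + 24x + 12
image of x^5: 10x^4 + 60x^2 + 60x + 30
image of x^6: 12x^5 + 120x^3 + 180x^2 + 180x + 60
image of x^7: 14x^6 + 210x^4 + 420x^3 + 630x^2 + 420x + 126
each image's coordinates form column j of the matrix


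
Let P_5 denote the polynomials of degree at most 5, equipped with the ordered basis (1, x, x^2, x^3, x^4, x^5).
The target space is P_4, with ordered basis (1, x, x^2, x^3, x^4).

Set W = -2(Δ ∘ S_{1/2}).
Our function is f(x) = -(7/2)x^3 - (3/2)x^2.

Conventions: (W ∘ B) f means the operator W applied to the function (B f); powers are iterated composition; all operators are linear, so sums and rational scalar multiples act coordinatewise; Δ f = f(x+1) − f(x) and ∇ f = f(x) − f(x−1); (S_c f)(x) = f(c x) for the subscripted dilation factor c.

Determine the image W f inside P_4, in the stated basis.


the image equals g(x) = (21/8)x^2 + (33/8)x + 13/8

S_{1/2} f = -(7/16)x^3 - (3/8)x^2
Δ S_{1/2} f = -(21/16)x^2 - (33/16)x - 13/16
(-2(Δ ∘ S_{1/2})) f = (21/8)x^2 + (33/8)x + 13/8


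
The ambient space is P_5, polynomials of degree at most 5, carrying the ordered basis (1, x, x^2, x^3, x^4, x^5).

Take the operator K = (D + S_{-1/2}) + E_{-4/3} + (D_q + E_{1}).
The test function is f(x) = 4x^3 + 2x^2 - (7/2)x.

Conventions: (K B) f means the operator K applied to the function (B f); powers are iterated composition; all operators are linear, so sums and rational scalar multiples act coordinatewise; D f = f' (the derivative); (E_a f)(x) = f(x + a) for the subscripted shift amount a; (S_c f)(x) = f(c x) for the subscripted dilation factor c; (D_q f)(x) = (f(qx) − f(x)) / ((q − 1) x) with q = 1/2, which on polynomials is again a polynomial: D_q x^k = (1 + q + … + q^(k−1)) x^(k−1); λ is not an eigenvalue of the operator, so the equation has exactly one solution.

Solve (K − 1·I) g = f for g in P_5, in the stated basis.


write g with unknown coordinates in the stated basis and equate coefficients in (K − 1·I) g = f
solving from the highest basis element down gives g = (32/7)x^3 - (424/35)x^2 - (509/35)x + 12125/378
check: K g = (60/7)x^3 - (354/35)x^2 - (1263/70)x + 12125/378
so K g − 1·g = 4x^3 + 2x^2 - (7/2)x = f ✓

g(x) = (32/7)x^3 - (424/35)x^2 - (509/35)x + 12125/378


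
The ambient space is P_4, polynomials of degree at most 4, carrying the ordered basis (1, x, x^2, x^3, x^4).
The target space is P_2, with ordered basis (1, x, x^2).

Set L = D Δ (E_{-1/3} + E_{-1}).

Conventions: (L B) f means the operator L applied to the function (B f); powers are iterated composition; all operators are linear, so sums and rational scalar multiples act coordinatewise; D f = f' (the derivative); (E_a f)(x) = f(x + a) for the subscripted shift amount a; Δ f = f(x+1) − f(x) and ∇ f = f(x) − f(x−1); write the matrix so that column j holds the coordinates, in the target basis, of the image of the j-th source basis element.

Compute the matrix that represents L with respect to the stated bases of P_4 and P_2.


the matrix is [[0, 0, 4, -2, 16/3]; [0, 0, 0, 12, -8]; [0, 0, 0, 0, 24]] (rows listed top to bottom)

image of 1: 0
image of x: 0
image of x^2: 4
image of x^3: 12x - 2
image of x^4: 24x^2 - 8x + 16/3
each image's coordinates form column j of the matrix


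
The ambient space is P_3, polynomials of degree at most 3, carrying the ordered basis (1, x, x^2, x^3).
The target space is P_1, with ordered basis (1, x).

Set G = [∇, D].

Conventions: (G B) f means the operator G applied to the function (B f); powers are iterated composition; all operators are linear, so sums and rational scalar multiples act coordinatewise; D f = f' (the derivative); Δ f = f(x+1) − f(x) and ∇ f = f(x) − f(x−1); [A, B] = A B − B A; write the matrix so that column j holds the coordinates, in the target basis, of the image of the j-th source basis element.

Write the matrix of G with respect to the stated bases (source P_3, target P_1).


the matrix is [[0, 0, 0, 0]; [0, 0, 0, 0]] (rows listed top to bottom)

image of 1: 0
image of x: 0
image of x^2: 0
image of x^3: 0
each image's coordinates form column j of the matrix


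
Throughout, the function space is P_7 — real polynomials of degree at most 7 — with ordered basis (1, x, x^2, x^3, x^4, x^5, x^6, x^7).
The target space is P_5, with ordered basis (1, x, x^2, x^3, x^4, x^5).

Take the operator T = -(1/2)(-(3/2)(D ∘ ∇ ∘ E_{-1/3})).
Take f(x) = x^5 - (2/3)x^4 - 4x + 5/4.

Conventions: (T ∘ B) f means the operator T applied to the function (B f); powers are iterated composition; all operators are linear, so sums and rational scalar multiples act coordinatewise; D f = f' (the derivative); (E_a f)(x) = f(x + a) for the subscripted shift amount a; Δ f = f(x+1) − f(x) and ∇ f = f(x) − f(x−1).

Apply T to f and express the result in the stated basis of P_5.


the result is g(x) = 15x^3 - (87/2)x^2 + 45x - 593/36

E_{-1/3} f = x^5 - (7/3)x^4 + 2x^3 - (22/27)x^2 - (311/81)x + 833/324
∇ E_{-1/3} f = 5x^4 - (58/3)x^3 + 30x^2 - (593/27)x + 187/81
D ∇ E_{-1/3} f = 20x^3 - 58x^2 + 60x - 593/27
(-(3/2)(D ∘ ∇ ∘ E_{-1/3})) f = -30x^3 + 87x^2 - 90x + 593/18
(-(1/2)(-(3/2)(D ∘ ∇ ∘ E_{-1/3}))) f = 15x^3 - (87/2)x^2 + 45x - 593/36


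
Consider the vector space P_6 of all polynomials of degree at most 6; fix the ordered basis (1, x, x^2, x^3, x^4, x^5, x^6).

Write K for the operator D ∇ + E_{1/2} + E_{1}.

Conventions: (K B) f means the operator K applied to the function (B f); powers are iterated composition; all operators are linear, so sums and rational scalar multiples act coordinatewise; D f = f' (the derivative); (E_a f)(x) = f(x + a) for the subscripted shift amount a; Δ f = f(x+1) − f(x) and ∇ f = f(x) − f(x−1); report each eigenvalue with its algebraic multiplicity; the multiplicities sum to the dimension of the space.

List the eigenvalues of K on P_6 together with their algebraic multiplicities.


λ = 2 (multiplicity 7)

image of 1: 2
image of x: 2x + 3/2
image of x^2: 2x^2 + 3x + 13/4
image of x^3: 2x^3 + (9/2)x^2 + (39/4)x - 15/8
image of x^4: 2x^4 + 6x^3 + (39/2)x^2 - (15/2)x + 81/16
image of x^5: 2x^5 + (15/2)x^4 + (65/2)x^3 - (75/4)x^2 + (405/16)x - 127/32
image of x^6: 2x^6 + 9x^5 + (195/4)x^4 - (75/2)x^3 + (1215/16)x^2 - (381/16)x + 449/64
the matrix is upper triangular; its diagonal is (2, 2, 2, 2, 2, 2, 2)
for a triangular matrix the eigenvalues are the diagonal entries, with algebraic multiplicity their repetition count


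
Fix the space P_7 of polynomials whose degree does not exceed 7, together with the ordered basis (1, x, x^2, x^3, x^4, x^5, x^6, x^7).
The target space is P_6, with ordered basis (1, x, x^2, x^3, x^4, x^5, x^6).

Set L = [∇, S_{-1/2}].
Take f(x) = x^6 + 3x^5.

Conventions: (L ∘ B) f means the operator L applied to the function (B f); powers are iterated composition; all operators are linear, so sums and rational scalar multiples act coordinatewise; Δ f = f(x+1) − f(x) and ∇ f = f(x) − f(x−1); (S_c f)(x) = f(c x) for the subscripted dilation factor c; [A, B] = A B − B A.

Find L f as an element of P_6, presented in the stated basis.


S_{-1/2} f = (1/64)x^6 - (3/32)x^5
∇ S_{-1/2} f = (3/32)x^5 - (45/64)x^4 + (5/4)x^3 - (75/64)x^2 + (9/16)x - 7/64
∇ f = 6x^5 - 10x^3 + 15x^2 - 9x + 2
S_{-1/2} ∇ f = -(3/16)x^5 + (5/4)x^3 + (15/4)x^2 + (9/2)x + 2
[∇, S_{-1/2}] f = (9/32)x^5 - (45/64)x^4 - (315/64)x^2 - (63/16)x - 135/64

g(x) = (9/32)x^5 - (45/64)x^4 - (315/64)x^2 - (63/16)x - 135/64


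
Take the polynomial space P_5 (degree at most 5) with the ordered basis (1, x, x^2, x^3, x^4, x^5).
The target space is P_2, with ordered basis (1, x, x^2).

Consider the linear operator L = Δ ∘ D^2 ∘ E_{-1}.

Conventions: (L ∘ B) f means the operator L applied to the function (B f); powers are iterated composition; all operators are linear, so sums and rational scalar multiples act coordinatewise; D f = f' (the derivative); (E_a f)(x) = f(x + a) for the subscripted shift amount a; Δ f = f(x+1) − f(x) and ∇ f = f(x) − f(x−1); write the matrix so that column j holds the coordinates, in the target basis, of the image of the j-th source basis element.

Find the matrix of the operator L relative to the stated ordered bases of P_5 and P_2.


the matrix is [[0, 0, 0, 6, -12, 20]; [0, 0, 0, 0, 24, -60]; [0, 0, 0, 0, 0, 60]] (rows listed top to bottom)

image of 1: 0
image of x: 0
image of x^2: 0
image of x^3: 6
image of x^4: 24x - 12
image of x^5: 60x^2 - 60x + 20
each image's coordinates form column j of the matrix


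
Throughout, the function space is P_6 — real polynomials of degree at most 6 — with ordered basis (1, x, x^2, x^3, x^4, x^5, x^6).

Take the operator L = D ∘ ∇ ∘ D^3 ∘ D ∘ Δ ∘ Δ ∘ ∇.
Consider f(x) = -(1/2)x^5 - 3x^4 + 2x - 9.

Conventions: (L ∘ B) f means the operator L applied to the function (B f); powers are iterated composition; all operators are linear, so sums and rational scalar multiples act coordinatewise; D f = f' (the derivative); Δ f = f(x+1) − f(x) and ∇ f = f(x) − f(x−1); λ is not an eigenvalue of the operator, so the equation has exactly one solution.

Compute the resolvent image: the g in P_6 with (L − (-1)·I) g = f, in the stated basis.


g(x) = -(1/2)x^5 - 3x^4 + 2x - 9

write g with unknown coordinates in the stated basis and equate coefficients in (L − (-1)·I) g = f
solving from the highest basis element down gives g = -(1/2)x^5 - 3x^4 + 2x - 9
check: L g = 0
so L g − (-1)·g = -(1/2)x^5 - 3x^4 + 2x - 9 = f ✓


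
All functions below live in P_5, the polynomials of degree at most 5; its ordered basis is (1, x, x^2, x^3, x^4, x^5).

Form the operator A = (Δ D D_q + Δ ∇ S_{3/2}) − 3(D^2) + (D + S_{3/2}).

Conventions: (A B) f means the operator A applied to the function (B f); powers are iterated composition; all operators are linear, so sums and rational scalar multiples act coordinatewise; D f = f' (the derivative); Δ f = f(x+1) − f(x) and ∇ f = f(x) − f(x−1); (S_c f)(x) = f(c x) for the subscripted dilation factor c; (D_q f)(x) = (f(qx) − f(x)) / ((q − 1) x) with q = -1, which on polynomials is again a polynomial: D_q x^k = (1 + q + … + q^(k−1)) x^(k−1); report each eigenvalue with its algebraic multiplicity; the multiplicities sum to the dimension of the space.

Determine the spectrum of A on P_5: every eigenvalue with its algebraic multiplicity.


λ = 1 (multiplicity 1), λ = 3/2 (multiplicity 1), λ = 9/4 (multiplicity 1), λ = 27/8 (multiplicity 1), λ = 81/16 (multiplicity 1), λ = 243/32 (multiplicity 1)

image of 1: 1
image of x: (3/2)x + 1
image of x^2: (9/4)x^2 + 2x - 3/2
image of x^3: (27/8)x^3 + 3x^2 + (9/4)x + 2
image of x^4: (81/16)x^4 + 4x^3 + (99/4)x^2 + 81/8
image of x^5: (243/32)x^5 + 5x^4 + (735/8)x^3 + 12x^2 + (1407/16)x + 4
the matrix is upper triangular; its diagonal is (1, 3/2, 9/4, 27/8, 81/16, 243/32)
for a triangular matrix the eigenvalues are the diagonal entries, with algebraic multiplicity their repetition count


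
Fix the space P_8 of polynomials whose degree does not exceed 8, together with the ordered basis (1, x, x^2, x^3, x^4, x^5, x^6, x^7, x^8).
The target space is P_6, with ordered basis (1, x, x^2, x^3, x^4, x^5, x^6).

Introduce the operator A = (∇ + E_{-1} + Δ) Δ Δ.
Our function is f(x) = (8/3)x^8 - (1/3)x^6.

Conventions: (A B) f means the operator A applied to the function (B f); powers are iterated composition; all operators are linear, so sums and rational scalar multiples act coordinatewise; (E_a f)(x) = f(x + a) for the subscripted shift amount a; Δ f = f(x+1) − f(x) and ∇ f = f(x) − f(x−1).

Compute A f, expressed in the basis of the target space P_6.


the result is g(x) = (448/3)x^6 + 1792x^5 + (27970/3)x^4 + 26800x^3 + (134098/3)x^2 + 40856x + 47798/3

Δ f = (64/3)x^7 + (224/3)x^6 + (442/3)x^5 + (545/3)x^4 + (428/3)x^3 + (209/3)x^2 + (58/3)x + 7/3
Δ Δ f = (448/3)x^6 + 896x^5 + (7810/3)x^4 + 4440x^3 + (13678/3)x^2 + 2628x + 1970/3
∇ Δ Δ f = 896x^5 + 2240x^4 + 4440x^3 + 4420x^2 + 2628x + 652
E_{-1} Δ Δ f = (448/3)x^6 + (1090/3)x^4 + (418/3)x^2 + 14/3
Δ Δ Δ f = 896x^5 + 6720x^4 + 22360x^3 + 40140x^2 + 38228x + 15276
(∇ + E_{-1} + Δ) Δ Δ f = (448/3)x^6 + 1792x^5 + (27970/3)x^4 + 26800x^3 + (134098/3)x^2 + 40856x + 47798/3


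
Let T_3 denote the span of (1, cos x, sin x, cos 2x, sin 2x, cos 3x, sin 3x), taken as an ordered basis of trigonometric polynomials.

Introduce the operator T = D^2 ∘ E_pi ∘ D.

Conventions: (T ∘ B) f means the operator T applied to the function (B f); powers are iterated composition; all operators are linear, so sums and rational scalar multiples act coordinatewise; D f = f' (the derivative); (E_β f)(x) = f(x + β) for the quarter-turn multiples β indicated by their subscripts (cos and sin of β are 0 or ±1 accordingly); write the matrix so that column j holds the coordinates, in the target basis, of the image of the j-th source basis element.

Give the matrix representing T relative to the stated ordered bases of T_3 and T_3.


the matrix is [[0, 0, 0, 0, 0, 0, 0]; [0, 0, 1, 0, 0, 0, 0]; [0, -1, 0, 0, 0, 0, 0]; [0, 0, 0, 0, -8, 0, 0]; [0, 0, 0, 8, 0, 0, 0]; [0, 0, 0, 0, 0, 0, 27]; [0, 0, 0, 0, 0, -27, 0]] (rows listed top to bottom)

image of 1: 0
image of cos x: -sin x
image of sin x: cos x
image of cos 2x: 8sin 2x
image of sin 2x: -8cos 2x
image of cos 3x: -27sin 3x
image of sin 3x: 27cos 3x
each image's coordinates form column j of the matrix


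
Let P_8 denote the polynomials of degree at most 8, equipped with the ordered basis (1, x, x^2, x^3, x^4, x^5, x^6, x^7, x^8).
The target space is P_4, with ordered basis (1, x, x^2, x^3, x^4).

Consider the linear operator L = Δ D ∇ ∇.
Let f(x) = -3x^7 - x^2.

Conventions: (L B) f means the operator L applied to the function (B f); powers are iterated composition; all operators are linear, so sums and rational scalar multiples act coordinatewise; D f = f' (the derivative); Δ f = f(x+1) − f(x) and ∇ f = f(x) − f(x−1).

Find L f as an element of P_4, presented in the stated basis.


∇ f = -21x^6 + 63x^5 - 105x^4 + 105x^3 - 63x^2 + 19x - 2
∇ ∇ f = -126x^5 + 630x^4 - 1470x^3 + 1890x^2 - 1302x + 376
D ∇ ∇ f = -630x^4 + 2520x^3 - 4410x^2 + 3780x - 1302
Δ D ∇ ∇ f = -2520x^3 + 3780x^2 - 3780x + 1260

g(x) = -2520x^3 + 3780x^2 - 3780x + 1260


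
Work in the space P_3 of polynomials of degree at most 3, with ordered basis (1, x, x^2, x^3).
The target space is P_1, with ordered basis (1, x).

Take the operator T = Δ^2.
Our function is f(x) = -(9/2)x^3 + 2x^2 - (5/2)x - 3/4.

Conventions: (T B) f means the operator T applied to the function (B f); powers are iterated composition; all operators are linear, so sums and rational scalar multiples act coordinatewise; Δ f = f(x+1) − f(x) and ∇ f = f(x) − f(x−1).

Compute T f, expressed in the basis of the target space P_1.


the image equals g(x) = -27x - 23

Δ f = -(27/2)x^2 - (19/2)x - 5
Δ Δ f = -27x - 23


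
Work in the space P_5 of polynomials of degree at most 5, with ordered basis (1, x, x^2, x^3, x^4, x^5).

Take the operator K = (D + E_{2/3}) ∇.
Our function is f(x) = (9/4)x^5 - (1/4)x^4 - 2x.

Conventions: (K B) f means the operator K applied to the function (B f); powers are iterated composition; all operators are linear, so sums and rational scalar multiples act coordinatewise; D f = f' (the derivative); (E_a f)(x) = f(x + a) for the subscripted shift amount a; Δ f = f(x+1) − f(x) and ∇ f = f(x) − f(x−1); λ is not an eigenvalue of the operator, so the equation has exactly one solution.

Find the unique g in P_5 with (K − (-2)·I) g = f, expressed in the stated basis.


write g with unknown coordinates in the stated basis and equate coefficients in (K − (-2)·I) g = f
solving from the highest basis element down gives g = (9/8)x^5 - (47/16)x^4 - (29/4)x^3 + (743/16)x^2 - (99/2)x - 13051/432
check: K g = (45/8)x^4 + (29/2)x^3 - (743/8)x^2 + 97x + 13051/216
so K g − (-2)·g = (9/4)x^5 - (1/4)x^4 - 2x = f ✓

the image equals g(x) = (9/8)x^5 - (47/16)x^4 - (29/4)x^3 + (743/16)x^2 - (99/2)x - 13051/432


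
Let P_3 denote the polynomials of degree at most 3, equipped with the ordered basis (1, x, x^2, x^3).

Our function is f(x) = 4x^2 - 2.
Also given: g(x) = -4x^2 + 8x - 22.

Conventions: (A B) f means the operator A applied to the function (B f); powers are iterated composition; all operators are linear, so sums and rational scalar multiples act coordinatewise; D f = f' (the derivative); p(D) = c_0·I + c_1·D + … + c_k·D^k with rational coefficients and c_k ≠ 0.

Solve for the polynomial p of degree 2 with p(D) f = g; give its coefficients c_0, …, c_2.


D^0 f = 4x^2 - 2
D^1 f = 8x
D^2 f = 8
matching coefficients of g against c_0 f + c_1 Df + … from the top degree down determines the c_i
solution: c_0 = -1, c_1 = 1, c_2 = -3

c_0 = -1, c_1 = 1, c_2 = -3


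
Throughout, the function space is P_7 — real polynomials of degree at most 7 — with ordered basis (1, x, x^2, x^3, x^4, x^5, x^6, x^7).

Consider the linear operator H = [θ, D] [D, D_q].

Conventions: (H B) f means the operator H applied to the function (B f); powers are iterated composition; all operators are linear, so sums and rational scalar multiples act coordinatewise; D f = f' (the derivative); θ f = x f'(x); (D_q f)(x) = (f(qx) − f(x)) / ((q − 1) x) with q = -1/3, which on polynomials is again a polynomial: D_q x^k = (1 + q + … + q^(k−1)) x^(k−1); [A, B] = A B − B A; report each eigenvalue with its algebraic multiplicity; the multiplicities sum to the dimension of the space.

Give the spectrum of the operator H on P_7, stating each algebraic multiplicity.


image of 1: 0
image of x: 0
image of x^2: 0
image of x^3: 4/9
image of x^4: (16/9)x
image of x^5: (56/27)x^2
image of x^6: (752/243)x^3
image of x^7: (100/27)x^4
the matrix is upper triangular; its diagonal is (0, 0, 0, 0, 0, 0, 0, 0)
for a triangular matrix the eigenvalues are the diagonal entries, with algebraic multiplicity their repetition count

λ = 0 (multiplicity 8)


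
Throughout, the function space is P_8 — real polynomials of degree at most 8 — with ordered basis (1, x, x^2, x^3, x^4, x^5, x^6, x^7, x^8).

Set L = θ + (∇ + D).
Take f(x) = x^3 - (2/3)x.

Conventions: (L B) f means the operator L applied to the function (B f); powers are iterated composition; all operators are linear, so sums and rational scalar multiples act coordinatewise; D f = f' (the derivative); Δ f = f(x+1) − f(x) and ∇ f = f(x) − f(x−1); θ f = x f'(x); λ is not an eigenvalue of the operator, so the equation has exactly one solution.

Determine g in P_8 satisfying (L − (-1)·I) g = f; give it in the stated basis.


write g with unknown coordinates in the stated basis and equate coefficients in (L − (-1)·I) g = f
solving from the highest basis element down gives g = (1/4)x^3 - (1/2)x^2 + (25/24)x - 17/6
check: L g = (3/4)x^3 + (1/2)x^2 - (41/24)x + 17/6
so L g − (-1)·g = x^3 - (2/3)x = f ✓

the image equals g(x) = (1/4)x^3 - (1/2)x^2 + (25/24)x - 17/6


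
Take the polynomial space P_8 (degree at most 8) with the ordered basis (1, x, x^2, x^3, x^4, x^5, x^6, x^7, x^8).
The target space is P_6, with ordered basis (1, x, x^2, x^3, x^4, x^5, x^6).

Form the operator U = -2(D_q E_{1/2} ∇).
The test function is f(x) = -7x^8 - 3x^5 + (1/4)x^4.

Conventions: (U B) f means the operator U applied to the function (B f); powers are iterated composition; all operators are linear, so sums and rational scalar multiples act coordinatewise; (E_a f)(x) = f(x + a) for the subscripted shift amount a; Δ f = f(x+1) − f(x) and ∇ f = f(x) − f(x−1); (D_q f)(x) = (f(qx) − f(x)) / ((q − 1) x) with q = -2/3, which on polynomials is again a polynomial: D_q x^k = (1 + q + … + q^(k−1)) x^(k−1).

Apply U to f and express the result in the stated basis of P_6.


∇ f = -56x^7 + 196x^6 - 392x^5 + 475x^4 - 361x^3 + (329/2)x^2 - 40x + 15/4
E_{1/2} ∇ f = -56x^7 - 98x^5 - 15x^4 - (47/2)x^3 - (15/2)x^2 - (5/8)x - 3/16
D_q E_{1/2} ∇ f = -(25928/729)x^6 - (5390/81)x^4 - (65/9)x^3 - (329/18)x^2 - (5/2)x - 5/8
(-2(D_q E_{1/2} ∇)) f = (51856/729)x^6 + (10780/81)x^4 + (130/9)x^3 + (329/9)x^2 + 5x + 5/4

the result is g(x) = (51856/729)x^6 + (10780/81)x^4 + (130/9)x^3 + (329/9)x^2 + 5x + 5/4


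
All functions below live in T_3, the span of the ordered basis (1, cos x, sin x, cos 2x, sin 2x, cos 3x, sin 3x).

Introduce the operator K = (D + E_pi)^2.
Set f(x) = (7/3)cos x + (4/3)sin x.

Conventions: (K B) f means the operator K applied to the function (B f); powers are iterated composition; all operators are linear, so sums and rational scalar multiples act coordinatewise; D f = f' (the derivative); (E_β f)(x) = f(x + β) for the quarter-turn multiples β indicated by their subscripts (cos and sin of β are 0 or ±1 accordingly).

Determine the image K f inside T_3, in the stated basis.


the result is g(x) = -(8/3)cos x + (14/3)sin x

D f = (4/3)cos x - (7/3)sin x
E_pi f = -(7/3)cos x - (4/3)sin x
(D + E_pi) f = -cos x - (11/3)sin x
D (D + E_pi) f = -(11/3)cos x + sin x
E_pi (D + E_pi) f = cos x + (11/3)sin x
(D + E_pi) (D + E_pi) f = -(8/3)cos x + (14/3)sin x


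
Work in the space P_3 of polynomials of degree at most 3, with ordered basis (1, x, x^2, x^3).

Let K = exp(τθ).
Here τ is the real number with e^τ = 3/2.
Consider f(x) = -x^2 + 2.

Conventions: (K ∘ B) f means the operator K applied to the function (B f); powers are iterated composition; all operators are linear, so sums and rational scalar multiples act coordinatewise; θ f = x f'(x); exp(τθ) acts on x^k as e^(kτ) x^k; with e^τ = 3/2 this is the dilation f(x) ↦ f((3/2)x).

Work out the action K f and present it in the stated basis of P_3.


the image equals g(x) = -(9/4)x^2 + 2

exp(τθ) x^k = e^(kτ) x^k; with e^τ = 3/2 this sends x^k to (3/2)^k x^k
x^2 ↦ 9/4 x^2
applying this coordinatewise to f: exp(τθ) f = -(9/4)x^2 + 2


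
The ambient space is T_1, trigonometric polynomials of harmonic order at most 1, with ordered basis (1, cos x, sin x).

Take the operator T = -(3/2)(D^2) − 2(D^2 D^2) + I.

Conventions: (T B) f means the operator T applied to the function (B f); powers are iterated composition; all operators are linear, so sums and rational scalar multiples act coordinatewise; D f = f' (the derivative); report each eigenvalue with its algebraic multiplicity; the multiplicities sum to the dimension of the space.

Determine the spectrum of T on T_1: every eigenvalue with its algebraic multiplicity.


image of 1: 1
image of cos x: (1/2)cos x
image of sin x: (1/2)sin x
the matrix is diagonal; its diagonal is (1, 1/2, 1/2)
for a triangular matrix the eigenvalues are the diagonal entries, with algebraic multiplicity their repetition count

λ = 1/2 (multiplicity 2), λ = 1 (multiplicity 1)


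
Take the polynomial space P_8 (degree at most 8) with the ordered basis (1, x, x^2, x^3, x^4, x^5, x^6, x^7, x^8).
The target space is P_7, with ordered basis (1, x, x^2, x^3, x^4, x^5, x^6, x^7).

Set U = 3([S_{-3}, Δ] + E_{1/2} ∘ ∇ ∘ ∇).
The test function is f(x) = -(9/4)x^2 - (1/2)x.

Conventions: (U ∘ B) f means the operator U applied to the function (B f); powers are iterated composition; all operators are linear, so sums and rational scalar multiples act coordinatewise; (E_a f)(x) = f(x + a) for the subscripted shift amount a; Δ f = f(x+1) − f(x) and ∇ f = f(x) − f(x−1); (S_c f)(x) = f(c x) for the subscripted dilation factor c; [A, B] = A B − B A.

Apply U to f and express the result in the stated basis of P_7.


Δ f = -(9/2)x - 11/4
S_{-3} Δ f = (27/2)x - 11/4
S_{-3} f = -(81/4)x^2 + (3/2)x
Δ S_{-3} f = -(81/2)x - 75/4
[S_{-3}, Δ] f = 54x + 16
∇ f = -(9/2)x + 7/4
∇ ∇ f = -9/2
E_{1/2} ∇ ∇ f = -9/2
([S_{-3}, Δ] + E_{1/2} ∘ ∇ ∘ ∇) f = 54x + 23/2
(3([S_{-3}, Δ] + E_{1/2} ∘ ∇ ∘ ∇)) f = 162x + 69/2

the image equals g(x) = 162x + 69/2


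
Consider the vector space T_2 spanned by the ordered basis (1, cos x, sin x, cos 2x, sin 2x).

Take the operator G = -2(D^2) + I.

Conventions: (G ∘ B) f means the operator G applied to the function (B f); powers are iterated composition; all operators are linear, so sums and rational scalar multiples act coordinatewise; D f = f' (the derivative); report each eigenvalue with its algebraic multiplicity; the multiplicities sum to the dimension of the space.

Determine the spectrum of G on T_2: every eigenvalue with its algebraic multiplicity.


image of 1: 1
image of cos x: 3cos x
image of sin x: 3sin x
image of cos 2x: 9cos 2x
image of sin 2x: 9sin 2x
the matrix is diagonal; its diagonal is (1, 3, 3, 9, 9)
for a triangular matrix the eigenvalues are the diagonal entries, with algebraic multiplicity their repetition count

λ = 1 (multiplicity 1), λ = 3 (multiplicity 2), λ = 9 (multiplicity 2)


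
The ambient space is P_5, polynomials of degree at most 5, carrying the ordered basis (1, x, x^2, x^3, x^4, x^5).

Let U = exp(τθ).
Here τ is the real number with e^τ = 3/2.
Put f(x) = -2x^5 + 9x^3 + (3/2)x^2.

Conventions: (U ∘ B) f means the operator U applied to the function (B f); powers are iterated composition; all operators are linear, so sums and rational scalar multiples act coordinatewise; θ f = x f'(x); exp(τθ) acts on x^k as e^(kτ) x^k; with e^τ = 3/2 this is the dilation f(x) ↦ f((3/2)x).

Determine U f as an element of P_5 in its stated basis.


the image equals g(x) = -(243/16)x^5 + (243/8)x^3 + (27/8)x^2

exp(τθ) x^k = e^(kτ) x^k; with e^τ = 3/2 this sends x^k to (3/2)^k x^k
x^2 ↦ 9/4 x^2
x^3 ↦ 27/8 x^3
x^5 ↦ 243/32 x^5
applying this coordinatewise to f: exp(τθ) f = -(243/16)x^5 + (243/8)x^3 + (27/8)x^2


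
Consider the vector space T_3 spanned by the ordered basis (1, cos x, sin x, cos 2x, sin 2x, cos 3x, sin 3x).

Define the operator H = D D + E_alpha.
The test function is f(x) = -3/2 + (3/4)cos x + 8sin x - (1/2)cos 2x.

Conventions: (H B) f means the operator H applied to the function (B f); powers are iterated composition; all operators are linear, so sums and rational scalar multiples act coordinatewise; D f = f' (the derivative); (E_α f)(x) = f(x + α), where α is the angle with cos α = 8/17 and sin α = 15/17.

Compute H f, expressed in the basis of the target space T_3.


g(x) = -3/2 + (453/68)cos x - (333/68)sin x + (1317/578)cos 2x + (120/289)sin 2x

D f = 8cos x - (3/4)sin x + sin 2x
D D f = -(3/4)cos x - 8sin x + 2cos 2x
E_alpha f = -3/2 + (126/17)cos x + (211/68)sin x + (161/578)cos 2x + (120/289)sin 2x
(D D + E_alpha) f = -3/2 + (453/68)cos x - (333/68)sin x + (1317/578)cos 2x + (120/289)sin 2x


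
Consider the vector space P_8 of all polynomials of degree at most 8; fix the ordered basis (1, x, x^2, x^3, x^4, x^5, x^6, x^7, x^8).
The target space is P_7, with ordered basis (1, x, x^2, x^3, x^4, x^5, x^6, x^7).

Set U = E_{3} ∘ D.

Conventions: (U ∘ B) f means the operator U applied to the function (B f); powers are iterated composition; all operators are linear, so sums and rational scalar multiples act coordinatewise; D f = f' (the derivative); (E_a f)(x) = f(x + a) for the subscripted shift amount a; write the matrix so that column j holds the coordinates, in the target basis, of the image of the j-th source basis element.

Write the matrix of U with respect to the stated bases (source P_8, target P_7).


the matrix is [[0, 1, 6, 27, 108, 405, 1458, 5103, 17496]; [0, 0, 2, 18, 108, 540, 2430, 10206, 40824]; [0, 0, 0, 3, 36, 270, 1620, 8505, 40824]; [0, 0, 0, 0, 4, 60, 540, 3780, 22680]; [0, 0, 0, 0, 0, 5, 90, 945, 7560]; [0, 0, 0, 0, 0, 0, 6, 126, 1512]; [0, 0, 0, 0, 0, 0, 0, 7, 168]; [0, 0, 0, 0, 0, 0, 0, 0, 8]] (rows listed top to bottom)

image of 1: 0
image of x: 1
image of x^2: 2x + 6
image of x^3: 3x^2 + 18x + 27
image of x^4: 4x^3 + 36x^2 + 108x + 108
image of x^5: 5x^4 + 60x^3 + 270x^2 + 540x + 405
image of x^6: 6x^5 + 90x^4 + 540x^3 + 1620x^2 + 2430x + 1458
image of x^7: 7x^6 + 126x^5 + 945x^4 + 3780x^3 + 8505x^2 + 10206x + 5103
image of x^8: 8x^7 + 168x^6 + 1512x^5 + 7560x^4 + 22680x^3 + 40824x^2 + 40824x + 17496
each image's coordinates form column j of the matrix


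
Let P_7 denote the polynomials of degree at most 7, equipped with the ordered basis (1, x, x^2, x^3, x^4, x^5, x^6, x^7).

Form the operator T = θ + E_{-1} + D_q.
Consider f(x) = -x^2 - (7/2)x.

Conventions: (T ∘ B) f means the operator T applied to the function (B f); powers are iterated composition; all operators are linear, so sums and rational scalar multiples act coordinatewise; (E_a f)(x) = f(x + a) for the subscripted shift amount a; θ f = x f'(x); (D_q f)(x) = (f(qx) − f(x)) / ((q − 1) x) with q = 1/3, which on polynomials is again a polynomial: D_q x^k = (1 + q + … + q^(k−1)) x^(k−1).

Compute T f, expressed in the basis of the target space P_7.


θ f = -2x^2 - (7/2)x
E_{-1} f = -x^2 - (3/2)x + 5/2
D_q f = -(4/3)x - 7/2
(θ + E_{-1} + D_q) f = -3x^2 - (19/3)x - 1

the image equals g(x) = -3x^2 - (19/3)x - 1
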